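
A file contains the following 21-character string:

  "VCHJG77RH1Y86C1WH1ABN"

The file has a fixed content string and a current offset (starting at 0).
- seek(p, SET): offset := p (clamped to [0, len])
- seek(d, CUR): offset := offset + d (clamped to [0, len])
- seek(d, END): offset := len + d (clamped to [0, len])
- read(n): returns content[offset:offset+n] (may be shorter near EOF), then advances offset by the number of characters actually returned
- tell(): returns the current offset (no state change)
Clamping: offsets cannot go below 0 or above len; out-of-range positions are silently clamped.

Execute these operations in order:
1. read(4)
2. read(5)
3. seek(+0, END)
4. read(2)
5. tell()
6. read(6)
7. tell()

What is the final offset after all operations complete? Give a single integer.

After 1 (read(4)): returned 'VCHJ', offset=4
After 2 (read(5)): returned 'G77RH', offset=9
After 3 (seek(+0, END)): offset=21
After 4 (read(2)): returned '', offset=21
After 5 (tell()): offset=21
After 6 (read(6)): returned '', offset=21
After 7 (tell()): offset=21

Answer: 21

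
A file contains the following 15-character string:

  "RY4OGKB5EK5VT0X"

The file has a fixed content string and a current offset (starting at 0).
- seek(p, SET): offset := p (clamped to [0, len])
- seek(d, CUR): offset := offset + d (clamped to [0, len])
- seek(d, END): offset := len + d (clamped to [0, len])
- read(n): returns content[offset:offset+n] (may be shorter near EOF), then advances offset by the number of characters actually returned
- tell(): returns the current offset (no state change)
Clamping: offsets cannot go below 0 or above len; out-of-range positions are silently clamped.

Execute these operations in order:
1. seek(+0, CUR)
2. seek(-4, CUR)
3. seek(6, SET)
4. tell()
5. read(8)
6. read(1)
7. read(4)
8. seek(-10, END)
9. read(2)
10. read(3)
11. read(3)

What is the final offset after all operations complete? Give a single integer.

Answer: 13

Derivation:
After 1 (seek(+0, CUR)): offset=0
After 2 (seek(-4, CUR)): offset=0
After 3 (seek(6, SET)): offset=6
After 4 (tell()): offset=6
After 5 (read(8)): returned 'B5EK5VT0', offset=14
After 6 (read(1)): returned 'X', offset=15
After 7 (read(4)): returned '', offset=15
After 8 (seek(-10, END)): offset=5
After 9 (read(2)): returned 'KB', offset=7
After 10 (read(3)): returned '5EK', offset=10
After 11 (read(3)): returned '5VT', offset=13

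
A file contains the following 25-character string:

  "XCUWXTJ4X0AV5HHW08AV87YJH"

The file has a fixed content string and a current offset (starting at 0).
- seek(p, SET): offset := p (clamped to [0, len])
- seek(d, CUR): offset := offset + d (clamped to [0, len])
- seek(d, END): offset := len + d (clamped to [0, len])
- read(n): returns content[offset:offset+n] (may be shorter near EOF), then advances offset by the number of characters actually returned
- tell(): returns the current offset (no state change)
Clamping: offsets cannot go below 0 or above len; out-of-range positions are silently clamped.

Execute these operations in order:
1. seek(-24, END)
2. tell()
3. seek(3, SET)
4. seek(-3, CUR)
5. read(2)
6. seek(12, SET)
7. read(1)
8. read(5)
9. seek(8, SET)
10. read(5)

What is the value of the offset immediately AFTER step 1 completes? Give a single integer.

Answer: 1

Derivation:
After 1 (seek(-24, END)): offset=1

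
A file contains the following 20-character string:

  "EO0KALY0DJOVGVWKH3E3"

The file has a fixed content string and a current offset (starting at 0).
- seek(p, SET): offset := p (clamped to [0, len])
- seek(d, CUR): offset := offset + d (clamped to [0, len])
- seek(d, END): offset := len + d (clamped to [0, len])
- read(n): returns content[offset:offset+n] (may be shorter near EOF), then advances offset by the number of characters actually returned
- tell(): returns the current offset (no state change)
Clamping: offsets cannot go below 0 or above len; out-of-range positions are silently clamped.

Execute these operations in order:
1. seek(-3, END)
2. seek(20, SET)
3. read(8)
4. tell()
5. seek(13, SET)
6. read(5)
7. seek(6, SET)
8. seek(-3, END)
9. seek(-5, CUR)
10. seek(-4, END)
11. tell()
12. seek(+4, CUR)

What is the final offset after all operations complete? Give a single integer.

After 1 (seek(-3, END)): offset=17
After 2 (seek(20, SET)): offset=20
After 3 (read(8)): returned '', offset=20
After 4 (tell()): offset=20
After 5 (seek(13, SET)): offset=13
After 6 (read(5)): returned 'VWKH3', offset=18
After 7 (seek(6, SET)): offset=6
After 8 (seek(-3, END)): offset=17
After 9 (seek(-5, CUR)): offset=12
After 10 (seek(-4, END)): offset=16
After 11 (tell()): offset=16
After 12 (seek(+4, CUR)): offset=20

Answer: 20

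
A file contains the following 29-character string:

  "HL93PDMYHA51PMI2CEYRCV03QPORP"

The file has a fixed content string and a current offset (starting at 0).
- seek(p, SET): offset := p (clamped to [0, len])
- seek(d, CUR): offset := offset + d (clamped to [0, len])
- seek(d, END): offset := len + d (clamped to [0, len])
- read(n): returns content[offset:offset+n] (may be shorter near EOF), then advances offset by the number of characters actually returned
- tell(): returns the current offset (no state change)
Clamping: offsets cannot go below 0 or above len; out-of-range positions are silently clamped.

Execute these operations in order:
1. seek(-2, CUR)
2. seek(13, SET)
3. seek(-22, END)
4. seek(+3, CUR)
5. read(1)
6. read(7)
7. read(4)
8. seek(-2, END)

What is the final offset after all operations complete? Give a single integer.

Answer: 27

Derivation:
After 1 (seek(-2, CUR)): offset=0
After 2 (seek(13, SET)): offset=13
After 3 (seek(-22, END)): offset=7
After 4 (seek(+3, CUR)): offset=10
After 5 (read(1)): returned '5', offset=11
After 6 (read(7)): returned '1PMI2CE', offset=18
After 7 (read(4)): returned 'YRCV', offset=22
After 8 (seek(-2, END)): offset=27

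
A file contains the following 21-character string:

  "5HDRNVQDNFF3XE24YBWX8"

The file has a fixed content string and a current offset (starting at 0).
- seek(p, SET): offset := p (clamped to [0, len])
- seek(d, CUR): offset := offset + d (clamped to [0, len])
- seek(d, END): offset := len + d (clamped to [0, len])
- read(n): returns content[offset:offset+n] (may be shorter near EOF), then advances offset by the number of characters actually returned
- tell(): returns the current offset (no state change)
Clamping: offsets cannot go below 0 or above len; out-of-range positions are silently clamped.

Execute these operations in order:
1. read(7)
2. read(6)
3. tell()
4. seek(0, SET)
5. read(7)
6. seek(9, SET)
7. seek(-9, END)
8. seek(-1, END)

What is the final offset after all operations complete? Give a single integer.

After 1 (read(7)): returned '5HDRNVQ', offset=7
After 2 (read(6)): returned 'DNFF3X', offset=13
After 3 (tell()): offset=13
After 4 (seek(0, SET)): offset=0
After 5 (read(7)): returned '5HDRNVQ', offset=7
After 6 (seek(9, SET)): offset=9
After 7 (seek(-9, END)): offset=12
After 8 (seek(-1, END)): offset=20

Answer: 20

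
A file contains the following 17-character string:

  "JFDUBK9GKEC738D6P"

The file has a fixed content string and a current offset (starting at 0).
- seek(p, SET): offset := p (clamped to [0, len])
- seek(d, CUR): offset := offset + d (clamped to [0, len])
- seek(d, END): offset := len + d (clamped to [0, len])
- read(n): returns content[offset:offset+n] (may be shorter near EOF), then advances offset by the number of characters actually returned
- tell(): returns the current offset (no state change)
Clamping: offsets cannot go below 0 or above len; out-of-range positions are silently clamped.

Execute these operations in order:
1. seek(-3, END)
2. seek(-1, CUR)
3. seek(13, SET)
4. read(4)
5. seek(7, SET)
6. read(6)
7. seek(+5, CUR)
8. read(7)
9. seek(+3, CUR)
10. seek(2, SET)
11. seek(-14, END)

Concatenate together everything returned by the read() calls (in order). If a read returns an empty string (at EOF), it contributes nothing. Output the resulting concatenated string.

Answer: 8D6PGKEC73

Derivation:
After 1 (seek(-3, END)): offset=14
After 2 (seek(-1, CUR)): offset=13
After 3 (seek(13, SET)): offset=13
After 4 (read(4)): returned '8D6P', offset=17
After 5 (seek(7, SET)): offset=7
After 6 (read(6)): returned 'GKEC73', offset=13
After 7 (seek(+5, CUR)): offset=17
After 8 (read(7)): returned '', offset=17
After 9 (seek(+3, CUR)): offset=17
After 10 (seek(2, SET)): offset=2
After 11 (seek(-14, END)): offset=3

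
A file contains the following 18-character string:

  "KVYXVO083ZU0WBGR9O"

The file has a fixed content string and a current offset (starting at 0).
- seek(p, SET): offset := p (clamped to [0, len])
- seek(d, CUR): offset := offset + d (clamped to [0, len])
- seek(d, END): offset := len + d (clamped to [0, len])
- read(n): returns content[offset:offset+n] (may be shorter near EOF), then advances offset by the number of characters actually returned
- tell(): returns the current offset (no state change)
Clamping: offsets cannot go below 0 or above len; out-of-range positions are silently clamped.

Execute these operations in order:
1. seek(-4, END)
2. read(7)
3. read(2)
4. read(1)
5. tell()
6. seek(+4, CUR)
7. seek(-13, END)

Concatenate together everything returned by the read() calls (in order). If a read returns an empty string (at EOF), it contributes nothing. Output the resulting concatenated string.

Answer: GR9O

Derivation:
After 1 (seek(-4, END)): offset=14
After 2 (read(7)): returned 'GR9O', offset=18
After 3 (read(2)): returned '', offset=18
After 4 (read(1)): returned '', offset=18
After 5 (tell()): offset=18
After 6 (seek(+4, CUR)): offset=18
After 7 (seek(-13, END)): offset=5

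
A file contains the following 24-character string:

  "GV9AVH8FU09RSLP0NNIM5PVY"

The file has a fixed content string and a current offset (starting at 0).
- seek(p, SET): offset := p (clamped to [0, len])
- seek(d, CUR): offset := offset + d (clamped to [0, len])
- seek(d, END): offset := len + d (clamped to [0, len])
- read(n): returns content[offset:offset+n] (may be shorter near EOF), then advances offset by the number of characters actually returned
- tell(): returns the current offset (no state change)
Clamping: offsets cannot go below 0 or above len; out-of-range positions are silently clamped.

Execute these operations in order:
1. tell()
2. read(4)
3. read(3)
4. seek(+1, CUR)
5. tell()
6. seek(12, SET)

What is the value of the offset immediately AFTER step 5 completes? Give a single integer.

Answer: 8

Derivation:
After 1 (tell()): offset=0
After 2 (read(4)): returned 'GV9A', offset=4
After 3 (read(3)): returned 'VH8', offset=7
After 4 (seek(+1, CUR)): offset=8
After 5 (tell()): offset=8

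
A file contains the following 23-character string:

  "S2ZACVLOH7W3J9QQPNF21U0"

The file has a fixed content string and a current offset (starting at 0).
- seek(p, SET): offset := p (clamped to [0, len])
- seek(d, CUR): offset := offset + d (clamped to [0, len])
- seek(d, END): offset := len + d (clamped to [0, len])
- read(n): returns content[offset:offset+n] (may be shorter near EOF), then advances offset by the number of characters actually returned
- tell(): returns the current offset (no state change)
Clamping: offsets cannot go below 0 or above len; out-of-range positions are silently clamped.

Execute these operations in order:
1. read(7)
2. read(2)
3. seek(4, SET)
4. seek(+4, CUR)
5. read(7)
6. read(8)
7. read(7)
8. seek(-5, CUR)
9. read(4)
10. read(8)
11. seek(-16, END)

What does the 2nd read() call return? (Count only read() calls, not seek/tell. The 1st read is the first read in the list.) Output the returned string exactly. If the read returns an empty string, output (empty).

After 1 (read(7)): returned 'S2ZACVL', offset=7
After 2 (read(2)): returned 'OH', offset=9
After 3 (seek(4, SET)): offset=4
After 4 (seek(+4, CUR)): offset=8
After 5 (read(7)): returned 'H7W3J9Q', offset=15
After 6 (read(8)): returned 'QPNF21U0', offset=23
After 7 (read(7)): returned '', offset=23
After 8 (seek(-5, CUR)): offset=18
After 9 (read(4)): returned 'F21U', offset=22
After 10 (read(8)): returned '0', offset=23
After 11 (seek(-16, END)): offset=7

Answer: OH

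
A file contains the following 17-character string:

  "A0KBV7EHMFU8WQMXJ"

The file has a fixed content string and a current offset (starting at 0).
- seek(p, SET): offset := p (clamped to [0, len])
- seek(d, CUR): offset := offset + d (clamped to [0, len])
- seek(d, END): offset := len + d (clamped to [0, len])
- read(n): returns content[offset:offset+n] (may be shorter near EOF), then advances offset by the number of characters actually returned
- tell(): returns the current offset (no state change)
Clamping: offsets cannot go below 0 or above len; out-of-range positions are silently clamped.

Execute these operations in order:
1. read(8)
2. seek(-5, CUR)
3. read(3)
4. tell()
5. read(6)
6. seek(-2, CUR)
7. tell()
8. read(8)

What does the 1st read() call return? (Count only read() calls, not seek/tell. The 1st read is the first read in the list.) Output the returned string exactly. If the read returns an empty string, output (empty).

After 1 (read(8)): returned 'A0KBV7EH', offset=8
After 2 (seek(-5, CUR)): offset=3
After 3 (read(3)): returned 'BV7', offset=6
After 4 (tell()): offset=6
After 5 (read(6)): returned 'EHMFU8', offset=12
After 6 (seek(-2, CUR)): offset=10
After 7 (tell()): offset=10
After 8 (read(8)): returned 'U8WQMXJ', offset=17

Answer: A0KBV7EH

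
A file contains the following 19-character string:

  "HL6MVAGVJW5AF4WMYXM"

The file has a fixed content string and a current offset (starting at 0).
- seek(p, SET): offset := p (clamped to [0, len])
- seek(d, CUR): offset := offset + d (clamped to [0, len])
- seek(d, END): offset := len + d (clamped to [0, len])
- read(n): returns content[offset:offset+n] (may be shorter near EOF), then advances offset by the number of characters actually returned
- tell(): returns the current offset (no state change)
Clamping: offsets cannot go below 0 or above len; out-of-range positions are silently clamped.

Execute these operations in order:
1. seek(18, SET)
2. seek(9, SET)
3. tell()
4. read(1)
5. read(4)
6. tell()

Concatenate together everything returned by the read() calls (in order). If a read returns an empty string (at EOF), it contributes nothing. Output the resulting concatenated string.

Answer: W5AF4

Derivation:
After 1 (seek(18, SET)): offset=18
After 2 (seek(9, SET)): offset=9
After 3 (tell()): offset=9
After 4 (read(1)): returned 'W', offset=10
After 5 (read(4)): returned '5AF4', offset=14
After 6 (tell()): offset=14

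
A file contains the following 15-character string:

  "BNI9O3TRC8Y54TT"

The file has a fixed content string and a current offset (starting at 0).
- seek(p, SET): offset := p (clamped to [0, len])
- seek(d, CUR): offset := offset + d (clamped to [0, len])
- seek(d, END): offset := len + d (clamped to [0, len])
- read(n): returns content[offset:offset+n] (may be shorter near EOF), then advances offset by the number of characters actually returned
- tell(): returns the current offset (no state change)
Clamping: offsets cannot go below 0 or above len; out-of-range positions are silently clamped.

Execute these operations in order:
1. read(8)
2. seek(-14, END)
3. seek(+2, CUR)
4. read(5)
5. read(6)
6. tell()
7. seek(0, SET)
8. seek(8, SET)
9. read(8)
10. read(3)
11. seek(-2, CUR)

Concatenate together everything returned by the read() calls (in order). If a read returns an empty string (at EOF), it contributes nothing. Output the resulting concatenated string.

Answer: BNI9O3TR9O3TRC8Y54TC8Y54TT

Derivation:
After 1 (read(8)): returned 'BNI9O3TR', offset=8
After 2 (seek(-14, END)): offset=1
After 3 (seek(+2, CUR)): offset=3
After 4 (read(5)): returned '9O3TR', offset=8
After 5 (read(6)): returned 'C8Y54T', offset=14
After 6 (tell()): offset=14
After 7 (seek(0, SET)): offset=0
After 8 (seek(8, SET)): offset=8
After 9 (read(8)): returned 'C8Y54TT', offset=15
After 10 (read(3)): returned '', offset=15
After 11 (seek(-2, CUR)): offset=13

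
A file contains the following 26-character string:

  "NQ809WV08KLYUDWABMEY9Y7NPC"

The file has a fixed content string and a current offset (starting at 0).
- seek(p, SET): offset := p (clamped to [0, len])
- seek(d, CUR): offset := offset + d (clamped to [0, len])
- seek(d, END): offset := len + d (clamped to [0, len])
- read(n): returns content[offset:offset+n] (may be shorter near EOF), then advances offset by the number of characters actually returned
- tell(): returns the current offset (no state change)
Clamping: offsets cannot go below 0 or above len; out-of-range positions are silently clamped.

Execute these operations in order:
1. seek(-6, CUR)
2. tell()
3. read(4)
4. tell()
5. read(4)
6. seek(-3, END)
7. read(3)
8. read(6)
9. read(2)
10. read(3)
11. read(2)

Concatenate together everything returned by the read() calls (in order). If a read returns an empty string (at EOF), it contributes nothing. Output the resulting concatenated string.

After 1 (seek(-6, CUR)): offset=0
After 2 (tell()): offset=0
After 3 (read(4)): returned 'NQ80', offset=4
After 4 (tell()): offset=4
After 5 (read(4)): returned '9WV0', offset=8
After 6 (seek(-3, END)): offset=23
After 7 (read(3)): returned 'NPC', offset=26
After 8 (read(6)): returned '', offset=26
After 9 (read(2)): returned '', offset=26
After 10 (read(3)): returned '', offset=26
After 11 (read(2)): returned '', offset=26

Answer: NQ809WV0NPC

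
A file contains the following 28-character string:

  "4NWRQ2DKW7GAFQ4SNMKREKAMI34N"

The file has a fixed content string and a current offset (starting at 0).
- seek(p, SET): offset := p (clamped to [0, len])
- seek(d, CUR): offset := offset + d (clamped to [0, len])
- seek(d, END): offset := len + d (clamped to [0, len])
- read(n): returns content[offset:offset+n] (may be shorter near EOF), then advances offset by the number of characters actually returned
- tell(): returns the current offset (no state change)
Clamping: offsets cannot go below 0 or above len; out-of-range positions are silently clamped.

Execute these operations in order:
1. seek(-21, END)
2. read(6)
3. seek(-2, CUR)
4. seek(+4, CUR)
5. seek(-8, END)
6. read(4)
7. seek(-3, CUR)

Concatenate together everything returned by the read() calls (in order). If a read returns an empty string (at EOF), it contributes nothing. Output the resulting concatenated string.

After 1 (seek(-21, END)): offset=7
After 2 (read(6)): returned 'KW7GAF', offset=13
After 3 (seek(-2, CUR)): offset=11
After 4 (seek(+4, CUR)): offset=15
After 5 (seek(-8, END)): offset=20
After 6 (read(4)): returned 'EKAM', offset=24
After 7 (seek(-3, CUR)): offset=21

Answer: KW7GAFEKAM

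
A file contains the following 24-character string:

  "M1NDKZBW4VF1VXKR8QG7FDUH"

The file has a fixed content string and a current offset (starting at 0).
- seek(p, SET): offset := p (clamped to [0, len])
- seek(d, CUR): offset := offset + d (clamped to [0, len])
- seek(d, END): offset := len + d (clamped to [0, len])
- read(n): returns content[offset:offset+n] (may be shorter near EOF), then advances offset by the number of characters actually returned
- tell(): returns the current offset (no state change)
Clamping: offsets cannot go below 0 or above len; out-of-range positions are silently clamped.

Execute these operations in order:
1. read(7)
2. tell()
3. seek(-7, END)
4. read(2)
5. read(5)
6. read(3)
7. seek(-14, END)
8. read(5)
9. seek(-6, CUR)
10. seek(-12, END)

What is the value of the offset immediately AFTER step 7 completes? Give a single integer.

Answer: 10

Derivation:
After 1 (read(7)): returned 'M1NDKZB', offset=7
After 2 (tell()): offset=7
After 3 (seek(-7, END)): offset=17
After 4 (read(2)): returned 'QG', offset=19
After 5 (read(5)): returned '7FDUH', offset=24
After 6 (read(3)): returned '', offset=24
After 7 (seek(-14, END)): offset=10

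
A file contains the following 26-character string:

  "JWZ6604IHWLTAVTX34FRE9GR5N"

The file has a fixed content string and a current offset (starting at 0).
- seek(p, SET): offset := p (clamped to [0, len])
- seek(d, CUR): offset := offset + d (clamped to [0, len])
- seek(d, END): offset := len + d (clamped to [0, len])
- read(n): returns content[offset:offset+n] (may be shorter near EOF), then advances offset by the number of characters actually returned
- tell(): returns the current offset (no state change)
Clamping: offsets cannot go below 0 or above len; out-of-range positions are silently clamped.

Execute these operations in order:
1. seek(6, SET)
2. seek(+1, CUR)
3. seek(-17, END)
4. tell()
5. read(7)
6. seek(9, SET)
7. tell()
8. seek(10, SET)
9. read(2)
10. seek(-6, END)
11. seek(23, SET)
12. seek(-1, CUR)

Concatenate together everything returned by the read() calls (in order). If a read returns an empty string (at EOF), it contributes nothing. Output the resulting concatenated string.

Answer: WLTAVTXLT

Derivation:
After 1 (seek(6, SET)): offset=6
After 2 (seek(+1, CUR)): offset=7
After 3 (seek(-17, END)): offset=9
After 4 (tell()): offset=9
After 5 (read(7)): returned 'WLTAVTX', offset=16
After 6 (seek(9, SET)): offset=9
After 7 (tell()): offset=9
After 8 (seek(10, SET)): offset=10
After 9 (read(2)): returned 'LT', offset=12
After 10 (seek(-6, END)): offset=20
After 11 (seek(23, SET)): offset=23
After 12 (seek(-1, CUR)): offset=22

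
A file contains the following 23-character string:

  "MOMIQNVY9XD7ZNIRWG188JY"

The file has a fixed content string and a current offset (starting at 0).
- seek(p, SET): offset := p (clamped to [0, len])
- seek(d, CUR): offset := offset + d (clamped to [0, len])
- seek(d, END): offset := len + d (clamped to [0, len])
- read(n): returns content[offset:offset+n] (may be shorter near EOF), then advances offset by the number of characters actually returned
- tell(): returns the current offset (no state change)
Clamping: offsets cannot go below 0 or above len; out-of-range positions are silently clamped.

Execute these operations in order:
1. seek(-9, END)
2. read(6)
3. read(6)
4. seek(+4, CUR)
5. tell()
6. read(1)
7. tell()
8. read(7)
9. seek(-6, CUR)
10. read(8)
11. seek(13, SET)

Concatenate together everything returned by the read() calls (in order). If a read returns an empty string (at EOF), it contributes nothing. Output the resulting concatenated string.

After 1 (seek(-9, END)): offset=14
After 2 (read(6)): returned 'IRWG18', offset=20
After 3 (read(6)): returned '8JY', offset=23
After 4 (seek(+4, CUR)): offset=23
After 5 (tell()): offset=23
After 6 (read(1)): returned '', offset=23
After 7 (tell()): offset=23
After 8 (read(7)): returned '', offset=23
After 9 (seek(-6, CUR)): offset=17
After 10 (read(8)): returned 'G188JY', offset=23
After 11 (seek(13, SET)): offset=13

Answer: IRWG188JYG188JY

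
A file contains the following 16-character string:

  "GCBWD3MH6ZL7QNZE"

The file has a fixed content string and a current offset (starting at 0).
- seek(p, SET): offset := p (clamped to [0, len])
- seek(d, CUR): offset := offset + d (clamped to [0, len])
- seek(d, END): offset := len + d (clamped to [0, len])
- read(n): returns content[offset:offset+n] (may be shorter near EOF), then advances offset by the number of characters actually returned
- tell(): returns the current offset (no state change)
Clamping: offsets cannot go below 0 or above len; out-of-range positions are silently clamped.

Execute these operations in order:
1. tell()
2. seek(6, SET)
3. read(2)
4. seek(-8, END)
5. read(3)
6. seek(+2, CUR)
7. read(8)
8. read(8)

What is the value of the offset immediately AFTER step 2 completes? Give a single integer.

Answer: 6

Derivation:
After 1 (tell()): offset=0
After 2 (seek(6, SET)): offset=6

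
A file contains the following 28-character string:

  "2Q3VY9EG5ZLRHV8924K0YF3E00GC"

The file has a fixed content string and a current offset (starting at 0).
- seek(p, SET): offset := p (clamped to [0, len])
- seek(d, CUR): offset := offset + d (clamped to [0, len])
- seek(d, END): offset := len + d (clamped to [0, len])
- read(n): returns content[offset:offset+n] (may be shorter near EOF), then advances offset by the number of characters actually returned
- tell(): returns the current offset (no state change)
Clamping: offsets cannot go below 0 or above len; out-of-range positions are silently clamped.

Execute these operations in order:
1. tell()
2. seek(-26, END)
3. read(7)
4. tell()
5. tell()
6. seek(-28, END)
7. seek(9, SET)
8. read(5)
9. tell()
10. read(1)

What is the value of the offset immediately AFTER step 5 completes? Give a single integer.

Answer: 9

Derivation:
After 1 (tell()): offset=0
After 2 (seek(-26, END)): offset=2
After 3 (read(7)): returned '3VY9EG5', offset=9
After 4 (tell()): offset=9
After 5 (tell()): offset=9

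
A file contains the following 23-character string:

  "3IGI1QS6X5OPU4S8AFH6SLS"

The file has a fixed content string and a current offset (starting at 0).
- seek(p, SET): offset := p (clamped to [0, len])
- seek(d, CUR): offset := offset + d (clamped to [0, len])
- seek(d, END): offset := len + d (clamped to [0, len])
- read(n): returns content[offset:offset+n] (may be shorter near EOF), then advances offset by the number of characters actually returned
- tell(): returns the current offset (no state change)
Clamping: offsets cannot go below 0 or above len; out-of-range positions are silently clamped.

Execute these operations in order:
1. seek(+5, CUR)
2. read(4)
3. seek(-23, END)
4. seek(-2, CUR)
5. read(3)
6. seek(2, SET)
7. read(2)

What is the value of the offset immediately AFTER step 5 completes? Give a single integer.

Answer: 3

Derivation:
After 1 (seek(+5, CUR)): offset=5
After 2 (read(4)): returned 'QS6X', offset=9
After 3 (seek(-23, END)): offset=0
After 4 (seek(-2, CUR)): offset=0
After 5 (read(3)): returned '3IG', offset=3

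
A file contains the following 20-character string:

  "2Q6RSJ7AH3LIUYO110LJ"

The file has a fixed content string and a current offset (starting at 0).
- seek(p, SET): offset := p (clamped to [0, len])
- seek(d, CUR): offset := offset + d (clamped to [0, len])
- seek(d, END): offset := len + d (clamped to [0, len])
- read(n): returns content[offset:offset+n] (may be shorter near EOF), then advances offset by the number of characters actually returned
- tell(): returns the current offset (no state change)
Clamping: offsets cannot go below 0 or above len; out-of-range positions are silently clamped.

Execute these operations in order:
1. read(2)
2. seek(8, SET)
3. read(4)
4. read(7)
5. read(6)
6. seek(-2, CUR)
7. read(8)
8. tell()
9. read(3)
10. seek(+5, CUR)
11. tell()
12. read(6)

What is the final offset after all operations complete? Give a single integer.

After 1 (read(2)): returned '2Q', offset=2
After 2 (seek(8, SET)): offset=8
After 3 (read(4)): returned 'H3LI', offset=12
After 4 (read(7)): returned 'UYO110L', offset=19
After 5 (read(6)): returned 'J', offset=20
After 6 (seek(-2, CUR)): offset=18
After 7 (read(8)): returned 'LJ', offset=20
After 8 (tell()): offset=20
After 9 (read(3)): returned '', offset=20
After 10 (seek(+5, CUR)): offset=20
After 11 (tell()): offset=20
After 12 (read(6)): returned '', offset=20

Answer: 20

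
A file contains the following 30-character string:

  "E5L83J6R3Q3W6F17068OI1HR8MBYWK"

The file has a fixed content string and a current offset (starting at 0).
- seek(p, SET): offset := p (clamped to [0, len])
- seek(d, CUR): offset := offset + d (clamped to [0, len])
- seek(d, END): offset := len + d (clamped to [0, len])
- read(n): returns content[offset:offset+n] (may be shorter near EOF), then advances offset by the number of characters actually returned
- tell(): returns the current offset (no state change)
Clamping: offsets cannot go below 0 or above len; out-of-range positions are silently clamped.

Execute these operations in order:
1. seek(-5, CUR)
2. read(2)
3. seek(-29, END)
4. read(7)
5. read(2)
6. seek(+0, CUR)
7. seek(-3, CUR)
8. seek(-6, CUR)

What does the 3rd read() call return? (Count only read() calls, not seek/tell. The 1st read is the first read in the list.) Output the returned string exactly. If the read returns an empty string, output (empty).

After 1 (seek(-5, CUR)): offset=0
After 2 (read(2)): returned 'E5', offset=2
After 3 (seek(-29, END)): offset=1
After 4 (read(7)): returned '5L83J6R', offset=8
After 5 (read(2)): returned '3Q', offset=10
After 6 (seek(+0, CUR)): offset=10
After 7 (seek(-3, CUR)): offset=7
After 8 (seek(-6, CUR)): offset=1

Answer: 3Q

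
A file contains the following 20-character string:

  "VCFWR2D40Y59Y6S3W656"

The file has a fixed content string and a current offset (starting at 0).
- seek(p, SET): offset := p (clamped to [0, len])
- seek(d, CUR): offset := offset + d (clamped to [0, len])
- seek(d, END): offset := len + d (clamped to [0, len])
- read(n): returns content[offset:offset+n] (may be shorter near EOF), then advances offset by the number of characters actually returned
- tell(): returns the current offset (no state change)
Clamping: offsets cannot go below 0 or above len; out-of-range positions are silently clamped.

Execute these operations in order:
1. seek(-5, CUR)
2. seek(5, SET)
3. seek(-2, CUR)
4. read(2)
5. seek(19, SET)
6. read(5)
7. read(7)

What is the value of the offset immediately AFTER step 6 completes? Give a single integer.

After 1 (seek(-5, CUR)): offset=0
After 2 (seek(5, SET)): offset=5
After 3 (seek(-2, CUR)): offset=3
After 4 (read(2)): returned 'WR', offset=5
After 5 (seek(19, SET)): offset=19
After 6 (read(5)): returned '6', offset=20

Answer: 20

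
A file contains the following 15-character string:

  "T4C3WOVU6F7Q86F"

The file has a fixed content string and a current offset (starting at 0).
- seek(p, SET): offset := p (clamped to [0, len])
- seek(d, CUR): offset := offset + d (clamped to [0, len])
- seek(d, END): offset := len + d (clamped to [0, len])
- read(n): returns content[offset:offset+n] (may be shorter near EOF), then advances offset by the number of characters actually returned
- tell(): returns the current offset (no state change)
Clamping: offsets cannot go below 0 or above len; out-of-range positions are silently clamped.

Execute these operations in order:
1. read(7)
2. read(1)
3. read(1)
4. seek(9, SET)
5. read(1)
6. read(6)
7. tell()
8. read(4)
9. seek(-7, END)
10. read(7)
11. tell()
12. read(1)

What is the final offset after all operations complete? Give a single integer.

After 1 (read(7)): returned 'T4C3WOV', offset=7
After 2 (read(1)): returned 'U', offset=8
After 3 (read(1)): returned '6', offset=9
After 4 (seek(9, SET)): offset=9
After 5 (read(1)): returned 'F', offset=10
After 6 (read(6)): returned '7Q86F', offset=15
After 7 (tell()): offset=15
After 8 (read(4)): returned '', offset=15
After 9 (seek(-7, END)): offset=8
After 10 (read(7)): returned '6F7Q86F', offset=15
After 11 (tell()): offset=15
After 12 (read(1)): returned '', offset=15

Answer: 15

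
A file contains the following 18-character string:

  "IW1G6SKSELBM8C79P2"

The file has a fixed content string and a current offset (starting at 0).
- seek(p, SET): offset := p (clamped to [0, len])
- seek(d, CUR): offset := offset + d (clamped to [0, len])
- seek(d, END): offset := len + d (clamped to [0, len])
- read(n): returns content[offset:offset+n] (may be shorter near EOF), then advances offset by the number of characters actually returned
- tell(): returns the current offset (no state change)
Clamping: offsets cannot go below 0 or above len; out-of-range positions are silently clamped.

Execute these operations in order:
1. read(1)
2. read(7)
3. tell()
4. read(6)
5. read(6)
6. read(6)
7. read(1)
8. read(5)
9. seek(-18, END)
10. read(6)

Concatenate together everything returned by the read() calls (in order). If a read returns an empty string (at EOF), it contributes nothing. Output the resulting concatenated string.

After 1 (read(1)): returned 'I', offset=1
After 2 (read(7)): returned 'W1G6SKS', offset=8
After 3 (tell()): offset=8
After 4 (read(6)): returned 'ELBM8C', offset=14
After 5 (read(6)): returned '79P2', offset=18
After 6 (read(6)): returned '', offset=18
After 7 (read(1)): returned '', offset=18
After 8 (read(5)): returned '', offset=18
After 9 (seek(-18, END)): offset=0
After 10 (read(6)): returned 'IW1G6S', offset=6

Answer: IW1G6SKSELBM8C79P2IW1G6S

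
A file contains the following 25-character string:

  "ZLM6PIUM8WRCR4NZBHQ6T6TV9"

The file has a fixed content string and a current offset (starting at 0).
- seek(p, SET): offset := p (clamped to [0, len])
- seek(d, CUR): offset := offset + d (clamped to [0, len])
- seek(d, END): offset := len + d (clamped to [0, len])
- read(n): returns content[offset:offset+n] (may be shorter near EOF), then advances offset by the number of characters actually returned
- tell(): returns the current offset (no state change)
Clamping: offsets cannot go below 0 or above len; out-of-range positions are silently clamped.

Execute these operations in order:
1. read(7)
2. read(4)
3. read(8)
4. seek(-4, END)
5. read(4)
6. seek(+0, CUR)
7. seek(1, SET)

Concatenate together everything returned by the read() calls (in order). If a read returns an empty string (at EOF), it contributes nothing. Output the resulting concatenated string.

Answer: ZLM6PIUM8WRCR4NZBHQ6TV9

Derivation:
After 1 (read(7)): returned 'ZLM6PIU', offset=7
After 2 (read(4)): returned 'M8WR', offset=11
After 3 (read(8)): returned 'CR4NZBHQ', offset=19
After 4 (seek(-4, END)): offset=21
After 5 (read(4)): returned '6TV9', offset=25
After 6 (seek(+0, CUR)): offset=25
After 7 (seek(1, SET)): offset=1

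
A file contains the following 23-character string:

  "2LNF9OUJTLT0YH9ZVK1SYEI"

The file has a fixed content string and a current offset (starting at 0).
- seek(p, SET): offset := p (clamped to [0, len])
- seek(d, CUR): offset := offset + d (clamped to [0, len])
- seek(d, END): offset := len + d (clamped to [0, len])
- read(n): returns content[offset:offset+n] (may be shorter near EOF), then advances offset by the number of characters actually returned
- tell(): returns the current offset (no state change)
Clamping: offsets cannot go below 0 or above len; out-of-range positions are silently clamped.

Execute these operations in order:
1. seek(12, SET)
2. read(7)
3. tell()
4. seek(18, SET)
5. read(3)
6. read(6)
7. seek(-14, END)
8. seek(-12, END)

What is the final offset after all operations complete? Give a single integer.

Answer: 11

Derivation:
After 1 (seek(12, SET)): offset=12
After 2 (read(7)): returned 'YH9ZVK1', offset=19
After 3 (tell()): offset=19
After 4 (seek(18, SET)): offset=18
After 5 (read(3)): returned '1SY', offset=21
After 6 (read(6)): returned 'EI', offset=23
After 7 (seek(-14, END)): offset=9
After 8 (seek(-12, END)): offset=11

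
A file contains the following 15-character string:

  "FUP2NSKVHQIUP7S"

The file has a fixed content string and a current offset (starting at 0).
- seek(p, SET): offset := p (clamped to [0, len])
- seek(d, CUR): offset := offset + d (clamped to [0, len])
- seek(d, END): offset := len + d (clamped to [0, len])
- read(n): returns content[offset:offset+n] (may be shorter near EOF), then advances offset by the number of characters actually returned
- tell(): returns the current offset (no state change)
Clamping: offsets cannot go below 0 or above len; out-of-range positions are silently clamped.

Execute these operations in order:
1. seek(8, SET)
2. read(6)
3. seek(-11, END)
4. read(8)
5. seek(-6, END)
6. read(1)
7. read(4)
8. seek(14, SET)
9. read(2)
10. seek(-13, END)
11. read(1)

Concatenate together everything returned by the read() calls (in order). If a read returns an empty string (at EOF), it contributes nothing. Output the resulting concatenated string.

Answer: HQIUP7NSKVHQIUQIUP7SP

Derivation:
After 1 (seek(8, SET)): offset=8
After 2 (read(6)): returned 'HQIUP7', offset=14
After 3 (seek(-11, END)): offset=4
After 4 (read(8)): returned 'NSKVHQIU', offset=12
After 5 (seek(-6, END)): offset=9
After 6 (read(1)): returned 'Q', offset=10
After 7 (read(4)): returned 'IUP7', offset=14
After 8 (seek(14, SET)): offset=14
After 9 (read(2)): returned 'S', offset=15
After 10 (seek(-13, END)): offset=2
After 11 (read(1)): returned 'P', offset=3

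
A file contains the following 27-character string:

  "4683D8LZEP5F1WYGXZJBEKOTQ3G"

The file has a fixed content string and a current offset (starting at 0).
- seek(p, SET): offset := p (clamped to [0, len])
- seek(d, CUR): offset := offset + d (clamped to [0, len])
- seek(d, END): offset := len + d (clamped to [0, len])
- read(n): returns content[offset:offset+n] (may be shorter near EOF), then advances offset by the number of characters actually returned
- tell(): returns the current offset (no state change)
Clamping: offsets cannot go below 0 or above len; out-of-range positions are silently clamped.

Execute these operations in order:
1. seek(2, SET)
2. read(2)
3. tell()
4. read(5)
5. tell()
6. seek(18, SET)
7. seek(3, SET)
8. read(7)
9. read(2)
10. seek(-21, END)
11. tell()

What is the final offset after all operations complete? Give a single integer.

Answer: 6

Derivation:
After 1 (seek(2, SET)): offset=2
After 2 (read(2)): returned '83', offset=4
After 3 (tell()): offset=4
After 4 (read(5)): returned 'D8LZE', offset=9
After 5 (tell()): offset=9
After 6 (seek(18, SET)): offset=18
After 7 (seek(3, SET)): offset=3
After 8 (read(7)): returned '3D8LZEP', offset=10
After 9 (read(2)): returned '5F', offset=12
After 10 (seek(-21, END)): offset=6
After 11 (tell()): offset=6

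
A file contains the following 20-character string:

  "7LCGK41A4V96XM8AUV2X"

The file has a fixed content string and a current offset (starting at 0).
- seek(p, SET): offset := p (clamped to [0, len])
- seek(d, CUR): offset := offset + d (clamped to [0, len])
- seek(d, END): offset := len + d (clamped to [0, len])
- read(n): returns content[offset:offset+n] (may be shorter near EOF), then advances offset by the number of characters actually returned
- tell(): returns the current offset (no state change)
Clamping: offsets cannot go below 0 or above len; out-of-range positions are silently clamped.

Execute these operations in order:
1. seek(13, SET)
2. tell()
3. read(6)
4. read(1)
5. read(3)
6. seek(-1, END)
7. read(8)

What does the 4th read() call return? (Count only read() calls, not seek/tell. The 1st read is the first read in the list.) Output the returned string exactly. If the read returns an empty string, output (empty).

After 1 (seek(13, SET)): offset=13
After 2 (tell()): offset=13
After 3 (read(6)): returned 'M8AUV2', offset=19
After 4 (read(1)): returned 'X', offset=20
After 5 (read(3)): returned '', offset=20
After 6 (seek(-1, END)): offset=19
After 7 (read(8)): returned 'X', offset=20

Answer: X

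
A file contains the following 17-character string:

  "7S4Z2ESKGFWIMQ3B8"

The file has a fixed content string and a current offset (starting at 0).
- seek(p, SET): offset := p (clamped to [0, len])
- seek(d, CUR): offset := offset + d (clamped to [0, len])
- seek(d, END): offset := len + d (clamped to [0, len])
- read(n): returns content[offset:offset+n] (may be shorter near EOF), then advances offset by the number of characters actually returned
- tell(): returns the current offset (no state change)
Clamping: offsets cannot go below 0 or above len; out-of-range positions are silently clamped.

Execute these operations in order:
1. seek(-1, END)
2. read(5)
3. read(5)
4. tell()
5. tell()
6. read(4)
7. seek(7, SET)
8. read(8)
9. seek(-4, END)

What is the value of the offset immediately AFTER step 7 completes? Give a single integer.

After 1 (seek(-1, END)): offset=16
After 2 (read(5)): returned '8', offset=17
After 3 (read(5)): returned '', offset=17
After 4 (tell()): offset=17
After 5 (tell()): offset=17
After 6 (read(4)): returned '', offset=17
After 7 (seek(7, SET)): offset=7

Answer: 7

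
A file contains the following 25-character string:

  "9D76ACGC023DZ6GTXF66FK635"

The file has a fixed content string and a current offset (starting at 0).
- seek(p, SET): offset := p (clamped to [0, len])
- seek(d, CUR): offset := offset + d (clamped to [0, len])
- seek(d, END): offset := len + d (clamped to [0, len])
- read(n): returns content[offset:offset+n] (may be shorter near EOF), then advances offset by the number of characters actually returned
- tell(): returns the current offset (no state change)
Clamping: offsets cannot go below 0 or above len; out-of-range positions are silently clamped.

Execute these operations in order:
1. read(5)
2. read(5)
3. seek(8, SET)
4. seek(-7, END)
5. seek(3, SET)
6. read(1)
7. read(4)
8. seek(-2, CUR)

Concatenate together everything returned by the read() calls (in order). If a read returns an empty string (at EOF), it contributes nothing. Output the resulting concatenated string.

Answer: 9D76ACGC026ACGC

Derivation:
After 1 (read(5)): returned '9D76A', offset=5
After 2 (read(5)): returned 'CGC02', offset=10
After 3 (seek(8, SET)): offset=8
After 4 (seek(-7, END)): offset=18
After 5 (seek(3, SET)): offset=3
After 6 (read(1)): returned '6', offset=4
After 7 (read(4)): returned 'ACGC', offset=8
After 8 (seek(-2, CUR)): offset=6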